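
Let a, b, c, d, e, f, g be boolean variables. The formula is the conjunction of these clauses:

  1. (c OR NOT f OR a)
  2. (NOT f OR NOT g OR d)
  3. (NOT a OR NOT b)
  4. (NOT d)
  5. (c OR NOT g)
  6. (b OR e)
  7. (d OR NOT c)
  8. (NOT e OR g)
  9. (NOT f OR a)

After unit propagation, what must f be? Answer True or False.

(NOT d) is a unit clause: d = False.
(NOT c OR d) with d = False leaves only NOT c, so c = False.
(NOT g OR c): since c = False, the clause reduces to (NOT g). g = False.
From (NOT e OR g) and g = False: e = False.
From (b OR e) and e = False: b = True.
In (NOT a OR NOT b), NOT b is now false; NOT a must hold, so a = False.
(a OR NOT f OR c): since a = False, c = False, the clause reduces to (NOT f). f = False.

False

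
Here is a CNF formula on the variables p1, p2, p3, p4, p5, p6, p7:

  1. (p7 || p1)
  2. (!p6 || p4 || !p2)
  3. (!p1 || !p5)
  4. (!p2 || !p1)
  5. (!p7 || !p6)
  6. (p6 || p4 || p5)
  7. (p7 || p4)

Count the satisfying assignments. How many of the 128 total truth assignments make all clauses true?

18

Case analysis on p1 and p4:
  p1=1, p4=1: p3 free; 3 ways for (p2,p5,p6,p7) × 2^1 = 6.
  p1=1, p4=0: a clause becomes empty — 0.
  p1=0, p4=1: forces p6=0; p7=1; p2, p3, p5 free → 2^3 = 8.
  p1=0, p4=0: remaining (p2,p3,p5,p6,p7) ∈ {(0,0,1,0,1); (0,1,1,0,1); (1,0,1,0,1); (1,1,1,0,1)} — 4.
Total: 6 + 0 + 8 + 4 = 18.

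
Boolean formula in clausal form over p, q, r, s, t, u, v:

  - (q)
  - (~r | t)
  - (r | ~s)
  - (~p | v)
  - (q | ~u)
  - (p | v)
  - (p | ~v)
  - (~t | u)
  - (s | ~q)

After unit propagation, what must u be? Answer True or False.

(q) stands alone — q = True.
From (s | ~q) and q = True: s = True.
From (r | ~s) and s = True: r = True.
(~r | t) with r = True leaves only t, so t = True.
In (~t | u), ~t is now false; u must hold, so u = True.

True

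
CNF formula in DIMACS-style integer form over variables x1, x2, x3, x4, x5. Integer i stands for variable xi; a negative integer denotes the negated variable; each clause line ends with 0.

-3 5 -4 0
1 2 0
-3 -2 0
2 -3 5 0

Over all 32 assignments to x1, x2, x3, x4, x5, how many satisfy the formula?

Split on x2, then x3.
  x2=T, x3=T: a clause becomes empty — 0.
  x2=T, x3=F: x1, x4, x5 free → 2^3 = 8.
  x2=F, x3=T: remaining (x1,x4,x5) ∈ {(T,F,T); (T,T,T)} — 2.
  x2=F, x3=F: remaining (x1,x4,x5) ∈ {(T,F,F); (T,F,T); (T,T,F); (T,T,T)} — 4.
Total: 0 + 8 + 2 + 4 = 14.

14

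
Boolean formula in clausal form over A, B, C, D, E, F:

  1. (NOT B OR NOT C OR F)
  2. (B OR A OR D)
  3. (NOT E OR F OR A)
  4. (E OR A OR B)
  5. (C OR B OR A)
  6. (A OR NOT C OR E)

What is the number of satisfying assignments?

37

Split on A, then B.
  A=1, B=1: D, E free; 3 ways for (C,F) × 2^2 = 12.
  A=1, B=0: C, D, E, F free → 2^4 = 16.
  A=0, B=1: D free; 4 ways for (C,E,F) × 2^1 = 8.
  A=0, B=0: remaining (C,D,E,F) ∈ {(1,1,1,1)} — 1.
Total: 12 + 16 + 8 + 1 = 37.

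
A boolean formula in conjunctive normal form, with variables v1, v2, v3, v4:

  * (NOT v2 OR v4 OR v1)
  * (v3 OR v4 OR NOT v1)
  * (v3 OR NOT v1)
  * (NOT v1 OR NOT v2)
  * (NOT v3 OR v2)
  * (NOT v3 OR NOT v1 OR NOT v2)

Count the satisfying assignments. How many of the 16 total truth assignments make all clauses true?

The models are:
  v1=0 v2=0 v3=0 v4=0
  v1=0 v2=0 v3=0 v4=1
  v1=0 v2=1 v3=0 v4=1
  v1=0 v2=1 v3=1 v4=1
Count: 4.

4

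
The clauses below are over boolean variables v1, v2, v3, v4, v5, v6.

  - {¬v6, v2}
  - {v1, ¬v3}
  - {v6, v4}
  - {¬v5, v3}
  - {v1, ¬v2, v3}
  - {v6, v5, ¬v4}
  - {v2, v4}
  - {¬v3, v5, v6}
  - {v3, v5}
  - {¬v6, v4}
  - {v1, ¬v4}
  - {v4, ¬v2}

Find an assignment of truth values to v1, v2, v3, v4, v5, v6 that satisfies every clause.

v1 occurs only positively in the remaining clauses — set v1 = True.
Try v2 = False.
  then v6 is forced to False.
  then v4 is forced to True.
  then v5 is forced to True.
  then v3 is forced to True.

v1=1  v2=0  v3=1  v4=1  v5=1  v6=0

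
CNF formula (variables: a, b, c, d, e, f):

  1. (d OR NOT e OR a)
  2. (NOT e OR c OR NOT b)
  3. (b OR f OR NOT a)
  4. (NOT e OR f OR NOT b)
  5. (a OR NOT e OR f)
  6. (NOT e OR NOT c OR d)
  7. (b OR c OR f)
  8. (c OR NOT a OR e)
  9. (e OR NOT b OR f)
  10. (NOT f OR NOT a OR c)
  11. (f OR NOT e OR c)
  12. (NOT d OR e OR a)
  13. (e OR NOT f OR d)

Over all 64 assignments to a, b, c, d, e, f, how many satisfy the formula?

8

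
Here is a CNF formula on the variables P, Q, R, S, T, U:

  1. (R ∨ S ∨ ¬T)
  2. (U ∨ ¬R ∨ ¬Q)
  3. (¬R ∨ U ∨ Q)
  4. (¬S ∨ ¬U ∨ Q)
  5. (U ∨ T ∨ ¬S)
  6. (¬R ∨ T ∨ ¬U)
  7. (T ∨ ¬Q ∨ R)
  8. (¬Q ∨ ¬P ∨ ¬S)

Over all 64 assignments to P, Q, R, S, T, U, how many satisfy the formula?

Case analysis on Q and R:
  Q=1, R=1: remaining (P,S,T,U) ∈ {(0,0,1,1); (0,1,1,1); (1,0,1,1)} — 3.
  Q=1, R=0: remaining (P,S,T,U) ∈ {(0,1,1,0); (0,1,1,1)} — 2.
  Q=0, R=1: remaining (P,S,T,U) ∈ {(0,0,1,1); (1,0,1,1)} — 2.
  Q=0, R=0: P free; 3 ways for (S,T,U) × 2^1 = 6.
Total: 3 + 2 + 2 + 6 = 13.

13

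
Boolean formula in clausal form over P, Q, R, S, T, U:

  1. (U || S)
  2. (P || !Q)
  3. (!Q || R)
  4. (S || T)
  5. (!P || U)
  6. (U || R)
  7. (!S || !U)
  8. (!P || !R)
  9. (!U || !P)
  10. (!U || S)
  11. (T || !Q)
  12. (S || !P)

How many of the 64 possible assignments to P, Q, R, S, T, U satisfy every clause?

Satisfying assignments:
  P=0 Q=0 R=1 S=1 T=0 U=0
  P=0 Q=0 R=1 S=1 T=1 U=0
That's 2 in total.

2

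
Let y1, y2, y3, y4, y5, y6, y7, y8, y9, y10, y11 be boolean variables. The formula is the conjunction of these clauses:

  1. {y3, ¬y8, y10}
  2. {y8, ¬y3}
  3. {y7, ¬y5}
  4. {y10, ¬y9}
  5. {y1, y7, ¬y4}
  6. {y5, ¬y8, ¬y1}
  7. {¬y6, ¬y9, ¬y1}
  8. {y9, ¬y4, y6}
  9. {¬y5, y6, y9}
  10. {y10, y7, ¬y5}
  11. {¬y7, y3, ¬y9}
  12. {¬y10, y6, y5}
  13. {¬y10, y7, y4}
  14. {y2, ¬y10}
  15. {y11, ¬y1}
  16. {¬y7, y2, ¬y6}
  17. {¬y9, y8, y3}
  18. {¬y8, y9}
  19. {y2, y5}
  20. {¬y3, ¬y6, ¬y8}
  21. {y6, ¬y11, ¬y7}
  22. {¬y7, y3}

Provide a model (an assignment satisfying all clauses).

y2 occurs only positively in the remaining clauses — set y2 = True.
Set y1 = True and propagate.
  then y11 is forced to True.
Branch on y3: take y3 = False.
  then y7 is forced to False.
  then y5 is forced to False.
  then y8 is forced to False.
  then y9 is forced to False.
Set y4 = False and propagate.
  then y10 is forced to False.
y6 is now unconstrained; take y6 = True.

y1=True  y2=True  y3=False  y4=False  y5=False  y6=True  y7=False  y8=False  y9=False  y10=False  y11=True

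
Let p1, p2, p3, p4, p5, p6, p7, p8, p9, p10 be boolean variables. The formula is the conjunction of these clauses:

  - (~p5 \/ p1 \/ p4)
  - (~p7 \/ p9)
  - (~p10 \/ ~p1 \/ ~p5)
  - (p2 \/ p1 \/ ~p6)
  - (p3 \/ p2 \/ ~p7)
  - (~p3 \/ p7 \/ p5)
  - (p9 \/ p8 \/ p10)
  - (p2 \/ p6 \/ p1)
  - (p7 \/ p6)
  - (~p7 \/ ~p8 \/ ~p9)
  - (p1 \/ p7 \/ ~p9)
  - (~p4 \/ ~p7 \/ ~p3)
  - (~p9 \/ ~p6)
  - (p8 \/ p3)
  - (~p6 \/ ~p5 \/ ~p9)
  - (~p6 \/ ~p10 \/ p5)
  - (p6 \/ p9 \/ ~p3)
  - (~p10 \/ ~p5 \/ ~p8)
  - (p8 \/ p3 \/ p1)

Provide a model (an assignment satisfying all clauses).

p2 occurs only positively in the remaining clauses — set p2 = True.
Try p1 = False.
Set p3 = True and propagate.
Branch on p4: take p4 = True.
  then p7 is forced to False.
  then p5 is forced to True.
  then p6 is forced to True.
  then p9 is forced to False.
For the remaining variables, p8 = True, p10 = False works.

p1 = False  p2 = True  p3 = True  p4 = True  p5 = True  p6 = True  p7 = False  p8 = True  p9 = False  p10 = False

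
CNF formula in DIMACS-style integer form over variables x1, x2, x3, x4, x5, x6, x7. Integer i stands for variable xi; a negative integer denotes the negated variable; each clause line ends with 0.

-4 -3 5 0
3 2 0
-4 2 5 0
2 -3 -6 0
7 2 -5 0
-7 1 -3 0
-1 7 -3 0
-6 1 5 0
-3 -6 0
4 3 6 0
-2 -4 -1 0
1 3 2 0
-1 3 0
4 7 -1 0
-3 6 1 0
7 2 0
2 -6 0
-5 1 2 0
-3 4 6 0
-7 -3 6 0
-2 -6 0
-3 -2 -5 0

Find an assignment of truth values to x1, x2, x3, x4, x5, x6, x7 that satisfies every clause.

x1=False, x2=True, x3=False, x4=True, x5=False, x6=False, x7=False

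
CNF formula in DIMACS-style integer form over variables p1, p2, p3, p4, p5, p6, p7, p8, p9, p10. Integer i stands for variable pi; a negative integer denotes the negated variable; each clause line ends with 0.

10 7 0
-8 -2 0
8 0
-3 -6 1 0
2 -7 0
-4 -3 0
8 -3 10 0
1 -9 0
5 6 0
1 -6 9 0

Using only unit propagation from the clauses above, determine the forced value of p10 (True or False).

True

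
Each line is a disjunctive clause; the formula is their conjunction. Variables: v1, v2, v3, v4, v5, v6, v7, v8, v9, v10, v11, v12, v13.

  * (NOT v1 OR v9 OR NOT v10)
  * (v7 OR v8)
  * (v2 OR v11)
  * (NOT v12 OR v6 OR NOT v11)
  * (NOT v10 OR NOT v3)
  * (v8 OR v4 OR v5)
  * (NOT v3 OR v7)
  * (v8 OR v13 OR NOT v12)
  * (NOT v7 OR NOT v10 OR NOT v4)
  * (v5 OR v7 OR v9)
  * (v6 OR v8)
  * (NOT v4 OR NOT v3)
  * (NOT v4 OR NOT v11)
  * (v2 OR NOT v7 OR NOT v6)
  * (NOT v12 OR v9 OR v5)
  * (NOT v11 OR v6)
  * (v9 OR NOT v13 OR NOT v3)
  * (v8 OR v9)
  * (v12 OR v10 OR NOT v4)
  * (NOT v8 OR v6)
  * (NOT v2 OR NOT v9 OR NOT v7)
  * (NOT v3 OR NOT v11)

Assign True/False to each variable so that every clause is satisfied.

v1 = False, v2 = False, v3 = False, v4 = False, v5 = True, v6 = True, v7 = False, v8 = True, v9 = False, v10 = False, v11 = True, v12 = True, v13 = True

Check each clause:
  1. (v9 OR NOT v1 OR NOT v10) — NOT v10 is true.
  2. (v8 OR v7) — v8 is true.
  3. (v11 OR v2) — v11 is true.
  4. (NOT v11 OR NOT v12 OR v6) — v6 is true.
  5. (NOT v3 OR NOT v10) — NOT v3 is true.
  6. (v5 OR v8 OR v4) — v8 is true.
  7. (v7 OR NOT v3) — NOT v3 is true.
  8. (v8 OR NOT v12 OR v13) — v8 is true.
  9. (NOT v4 OR NOT v10 OR NOT v7) — NOT v7 is true.
  10. (v5 OR v9 OR v7) — v5 is true.
  11. (v6 OR v8) — v8 is true.
  12. (NOT v3 OR NOT v4) — NOT v4 is true.
  13. (NOT v4 OR NOT v11) — NOT v4 is true.
  14. (v2 OR NOT v6 OR NOT v7) — NOT v7 is true.
  15. (v9 OR v5 OR NOT v12) — v5 is true.
  16. (v6 OR NOT v11) — v6 is true.
  17. (v9 OR NOT v13 OR NOT v3) — NOT v3 is true.
  18. (v8 OR v9) — v8 is true.
  19. (v10 OR v12 OR NOT v4) — v12 is true.
  20. (v6 OR NOT v8) — v6 is true.
  21. (NOT v2 OR NOT v9 OR NOT v7) — NOT v7 is true.
  22. (NOT v11 OR NOT v3) — NOT v3 is true.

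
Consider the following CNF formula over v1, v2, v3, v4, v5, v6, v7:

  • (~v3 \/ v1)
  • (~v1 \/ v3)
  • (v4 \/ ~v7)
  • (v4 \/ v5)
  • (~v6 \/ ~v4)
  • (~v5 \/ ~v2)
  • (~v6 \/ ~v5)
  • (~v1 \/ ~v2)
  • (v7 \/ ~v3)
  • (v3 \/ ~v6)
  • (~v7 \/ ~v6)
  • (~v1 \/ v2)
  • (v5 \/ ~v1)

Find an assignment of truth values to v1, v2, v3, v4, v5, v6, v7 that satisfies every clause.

v1 = F, v2 = F, v3 = F, v4 = T, v5 = F, v6 = F, v7 = T

v6 occurs only negated in the remaining clauses — set v6 = False.
Set v1 = False and propagate.
  then v3 is forced to False.
Try v2 = False.
The remaining clauses are satisfied by v4 = True, v5 = False, v7 = True.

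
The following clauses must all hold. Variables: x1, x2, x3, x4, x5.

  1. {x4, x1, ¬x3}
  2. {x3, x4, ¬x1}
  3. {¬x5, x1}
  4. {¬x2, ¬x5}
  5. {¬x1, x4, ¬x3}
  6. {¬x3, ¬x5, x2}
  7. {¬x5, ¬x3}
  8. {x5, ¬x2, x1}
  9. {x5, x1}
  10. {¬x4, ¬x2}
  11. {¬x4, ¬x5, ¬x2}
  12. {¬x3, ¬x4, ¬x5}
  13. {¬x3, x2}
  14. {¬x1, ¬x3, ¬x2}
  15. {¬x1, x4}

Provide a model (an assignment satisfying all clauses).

x1 = True, x2 = False, x3 = False, x4 = True, x5 = False

Check each clause:
  1. {x1, ¬x3, x4} — x1 is true.
  2. {x3, x4, ¬x1} — x4 is true.
  3. {x1, ¬x5} — x1 is true.
  4. {¬x2, ¬x5} — ¬x5 is true.
  5. {¬x1, ¬x3, x4} — x4 is true.
  6. {¬x5, ¬x3, x2} — ¬x5 is true.
  7. {¬x3, ¬x5} — ¬x5 is true.
  8. {x5, x1, ¬x2} — x1 is true.
  9. {x1, x5} — x1 is true.
  10. {¬x2, ¬x4} — ¬x2 is true.
  11. {¬x4, ¬x2, ¬x5} — ¬x5 is true.
  12. {¬x5, ¬x3, ¬x4} — ¬x5 is true.
  13. {x2, ¬x3} — ¬x3 is true.
  14. {¬x2, ¬x3, ¬x1} — ¬x3 is true.
  15. {¬x1, x4} — x4 is true.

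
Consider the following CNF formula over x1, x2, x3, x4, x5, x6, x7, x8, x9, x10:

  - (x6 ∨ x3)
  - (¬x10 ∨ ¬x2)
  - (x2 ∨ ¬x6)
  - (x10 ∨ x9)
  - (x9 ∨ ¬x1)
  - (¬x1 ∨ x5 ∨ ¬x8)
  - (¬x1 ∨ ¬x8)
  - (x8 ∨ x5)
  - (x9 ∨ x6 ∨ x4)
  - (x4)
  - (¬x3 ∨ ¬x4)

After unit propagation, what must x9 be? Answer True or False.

(x4) stands alone — x4 = True.
From (¬x3 ∨ ¬x4) and x4 = True: x3 = False.
From (x3 ∨ x6) and x3 = False: x6 = True.
In (¬x6 ∨ x2), ¬x6 is now false; x2 must hold, so x2 = True.
From (¬x10 ∨ ¬x2) and x2 = True: x10 = False.
(x9 ∨ x10): since x10 = False, the clause reduces to (x9). x9 = True.

True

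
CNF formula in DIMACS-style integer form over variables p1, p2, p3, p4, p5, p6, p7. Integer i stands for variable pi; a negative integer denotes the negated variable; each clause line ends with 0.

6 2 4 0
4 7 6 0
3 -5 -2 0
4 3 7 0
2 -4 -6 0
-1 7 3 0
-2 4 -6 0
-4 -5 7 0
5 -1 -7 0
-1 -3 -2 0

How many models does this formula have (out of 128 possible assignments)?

32

Case analysis on p4 and p2:
  p4=T, p2=T: p6 free; 5 ways for (p1,p3,p5,p7) × 2^1 = 10.
  p4=T, p2=F: 9 of the 32 assignments to (p1,p3,p5,p6,p7) work.
  p4=F, p2=T: remaining (p1,p3,p5,p6,p7) ∈ {(F,F,F,F,T); (F,T,F,F,T); (F,T,T,F,T)} — 3.
  p4=F, p2=F: 10 of the 32 assignments to (p1,p3,p5,p6,p7) work.
Total: 10 + 9 + 3 + 10 = 32.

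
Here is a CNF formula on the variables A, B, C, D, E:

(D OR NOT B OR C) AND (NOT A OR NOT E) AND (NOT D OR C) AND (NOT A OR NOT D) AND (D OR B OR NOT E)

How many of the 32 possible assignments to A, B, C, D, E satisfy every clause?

11

Case analysis on D and A:
  D=1, A=1: a clause becomes empty — 0.
  D=1, A=0: remaining (B,C,E) ∈ {(0,1,0); (0,1,1); (1,1,0); (1,1,1)} — 4.
  D=0, A=1: remaining (B,C,E) ∈ {(0,0,0); (0,1,0); (1,1,0)} — 3.
  D=0, A=0: remaining (B,C,E) ∈ {(0,0,0); (0,1,0); (1,1,0); (1,1,1)} — 4.
Total: 0 + 4 + 3 + 4 = 11.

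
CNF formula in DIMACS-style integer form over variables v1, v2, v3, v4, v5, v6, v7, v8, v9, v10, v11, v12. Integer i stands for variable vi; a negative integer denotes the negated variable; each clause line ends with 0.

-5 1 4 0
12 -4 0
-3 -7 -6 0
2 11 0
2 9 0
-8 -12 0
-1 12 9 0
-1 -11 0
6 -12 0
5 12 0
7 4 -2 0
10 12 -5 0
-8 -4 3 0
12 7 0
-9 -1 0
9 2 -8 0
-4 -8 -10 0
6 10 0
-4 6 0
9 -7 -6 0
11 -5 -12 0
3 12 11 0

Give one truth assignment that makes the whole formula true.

v1=False  v2=True  v3=False  v4=True  v5=False  v6=True  v7=False  v8=False  v9=True  v10=False  v11=True  v12=True

Check each clause:
  1. (v4 OR NOT v5 OR v1) — NOT v5 is true.
  2. (NOT v4 OR v12) — v12 is true.
  3. (NOT v3 OR NOT v6 OR NOT v7) — NOT v7 is true.
  4. (v11 OR v2) — v2 is true.
  5. (v9 OR v2) — v9 is true.
  6. (NOT v12 OR NOT v8) — NOT v8 is true.
  7. (v9 OR v12 OR NOT v1) — v9 is true.
  8. (NOT v11 OR NOT v1) — NOT v1 is true.
  9. (NOT v12 OR v6) — v6 is true.
  10. (v12 OR v5) — v12 is true.
  11. (v4 OR NOT v2 OR v7) — v4 is true.
  12. (v12 OR v10 OR NOT v5) — NOT v5 is true.
  13. (v3 OR NOT v8 OR NOT v4) — NOT v8 is true.
  14. (v7 OR v12) — v12 is true.
  15. (NOT v1 OR NOT v9) — NOT v1 is true.
  16. (v9 OR v2 OR NOT v8) — NOT v8 is true.
  17. (NOT v10 OR NOT v4 OR NOT v8) — NOT v8 is true.
  18. (v6 OR v10) — v6 is true.
  19. (v6 OR NOT v4) — v6 is true.
  20. (NOT v7 OR NOT v6 OR v9) — NOT v7 is true.
  21. (NOT v12 OR v11 OR NOT v5) — v11 is true.
  22. (v11 OR v12 OR v3) — v11 is true.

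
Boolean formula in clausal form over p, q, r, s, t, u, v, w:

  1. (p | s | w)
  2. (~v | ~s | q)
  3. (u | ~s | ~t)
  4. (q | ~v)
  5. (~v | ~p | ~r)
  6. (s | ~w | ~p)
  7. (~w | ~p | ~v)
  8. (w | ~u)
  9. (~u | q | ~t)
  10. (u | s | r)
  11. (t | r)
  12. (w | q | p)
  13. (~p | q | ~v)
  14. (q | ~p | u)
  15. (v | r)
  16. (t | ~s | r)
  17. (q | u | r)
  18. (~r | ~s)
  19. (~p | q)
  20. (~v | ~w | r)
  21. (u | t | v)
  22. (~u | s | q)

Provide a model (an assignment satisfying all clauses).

p=False  q=True  r=True  s=False  t=False  u=False  v=True  w=True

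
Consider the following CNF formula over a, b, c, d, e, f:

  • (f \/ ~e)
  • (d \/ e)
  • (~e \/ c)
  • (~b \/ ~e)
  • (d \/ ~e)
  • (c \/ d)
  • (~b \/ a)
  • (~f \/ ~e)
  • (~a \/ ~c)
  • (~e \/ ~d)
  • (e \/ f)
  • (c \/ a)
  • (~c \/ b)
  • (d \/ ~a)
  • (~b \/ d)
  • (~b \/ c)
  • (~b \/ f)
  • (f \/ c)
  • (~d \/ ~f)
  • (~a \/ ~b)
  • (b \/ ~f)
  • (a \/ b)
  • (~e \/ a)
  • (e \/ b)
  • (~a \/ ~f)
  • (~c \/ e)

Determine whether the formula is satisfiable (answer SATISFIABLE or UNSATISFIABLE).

UNSATISFIABLE

e = True:
  propagation gives f=True; an empty clause results — contradiction.
e = False:
  propagation gives d=True, f=True; an empty clause results — contradiction.
Every branch closes, so no satisfying assignment exists.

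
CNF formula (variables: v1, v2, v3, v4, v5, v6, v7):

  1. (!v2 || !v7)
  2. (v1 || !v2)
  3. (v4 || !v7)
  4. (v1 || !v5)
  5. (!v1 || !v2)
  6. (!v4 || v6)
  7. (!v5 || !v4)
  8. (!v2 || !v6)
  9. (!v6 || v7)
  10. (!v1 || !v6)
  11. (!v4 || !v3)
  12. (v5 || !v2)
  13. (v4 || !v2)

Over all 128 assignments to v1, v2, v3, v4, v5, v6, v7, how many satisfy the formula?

The models are:
  v1=F v2=F v3=F v4=F v5=F v6=F v7=F
  v1=F v2=F v3=F v4=T v5=F v6=T v7=T
  v1=F v2=F v3=T v4=F v5=F v6=F v7=F
  v1=T v2=F v3=F v4=F v5=F v6=F v7=F
  v1=T v2=F v3=F v4=F v5=T v6=F v7=F
  v1=T v2=F v3=T v4=F v5=F v6=F v7=F
  v1=T v2=F v3=T v4=F v5=T v6=F v7=F
That's 7 in total.

7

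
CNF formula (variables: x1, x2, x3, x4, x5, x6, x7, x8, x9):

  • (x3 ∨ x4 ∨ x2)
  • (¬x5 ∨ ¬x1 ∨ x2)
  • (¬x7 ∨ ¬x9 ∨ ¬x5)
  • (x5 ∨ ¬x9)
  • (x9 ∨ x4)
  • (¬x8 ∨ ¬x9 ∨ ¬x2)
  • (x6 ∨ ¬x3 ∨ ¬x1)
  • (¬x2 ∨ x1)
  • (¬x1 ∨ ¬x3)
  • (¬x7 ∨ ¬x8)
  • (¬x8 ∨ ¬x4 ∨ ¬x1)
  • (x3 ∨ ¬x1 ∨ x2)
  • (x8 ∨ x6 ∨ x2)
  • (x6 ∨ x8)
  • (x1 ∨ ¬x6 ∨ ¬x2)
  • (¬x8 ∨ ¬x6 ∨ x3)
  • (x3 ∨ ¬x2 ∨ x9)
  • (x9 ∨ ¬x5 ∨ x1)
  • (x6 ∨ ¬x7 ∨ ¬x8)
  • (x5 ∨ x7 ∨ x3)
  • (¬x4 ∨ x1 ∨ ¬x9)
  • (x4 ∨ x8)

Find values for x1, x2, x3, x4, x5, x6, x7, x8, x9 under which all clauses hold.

x1=0, x2=0, x3=1, x4=1, x5=0, x6=0, x7=0, x8=1, x9=0

Set x1 = False and propagate.
  then x2 is forced to False.
The remaining clauses are satisfied by x3 = True, x4 = True, x5 = False, x6 = False, x7 = False, x8 = True, x9 = False.
Every clause has at least one true literal under this assignment.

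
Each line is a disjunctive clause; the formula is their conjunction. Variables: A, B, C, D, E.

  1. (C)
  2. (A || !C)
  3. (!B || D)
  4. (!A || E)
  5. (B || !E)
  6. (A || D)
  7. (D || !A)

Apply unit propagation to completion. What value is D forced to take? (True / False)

True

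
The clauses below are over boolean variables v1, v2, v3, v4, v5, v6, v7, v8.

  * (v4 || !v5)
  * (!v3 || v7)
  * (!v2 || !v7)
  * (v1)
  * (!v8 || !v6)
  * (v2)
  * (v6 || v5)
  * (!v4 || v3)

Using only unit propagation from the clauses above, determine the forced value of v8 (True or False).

False

Unit clause (v1) sets v1 = True.
(v2) is a unit clause: v2 = True.
From (!v7 || !v2) and v2 = True: v7 = False.
From (v7 || !v3) and v7 = False: v3 = False.
From (v3 || !v4) and v3 = False: v4 = False.
In (!v5 || v4), v4 is now false; !v5 must hold, so v5 = False.
(v6 || v5): since v5 = False, the clause reduces to (v6). v6 = True.
(!v8 || !v6) with v6 = True leaves only !v8, so v8 = False.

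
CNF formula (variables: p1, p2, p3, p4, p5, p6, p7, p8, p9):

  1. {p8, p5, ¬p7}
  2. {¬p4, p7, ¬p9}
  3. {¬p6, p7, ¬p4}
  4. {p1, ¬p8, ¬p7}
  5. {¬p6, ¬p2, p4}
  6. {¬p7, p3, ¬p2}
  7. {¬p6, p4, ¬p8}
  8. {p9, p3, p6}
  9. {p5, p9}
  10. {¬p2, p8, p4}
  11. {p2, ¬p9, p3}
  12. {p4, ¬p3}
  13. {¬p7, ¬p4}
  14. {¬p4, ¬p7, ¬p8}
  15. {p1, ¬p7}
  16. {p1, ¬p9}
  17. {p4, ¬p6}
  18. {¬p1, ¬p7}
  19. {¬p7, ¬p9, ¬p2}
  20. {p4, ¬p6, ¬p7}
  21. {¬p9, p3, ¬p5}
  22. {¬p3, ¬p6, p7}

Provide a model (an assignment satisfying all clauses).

Set p1 = False and propagate.
  then p7 is forced to False.
  then p9 is forced to False.
  then p5 is forced to True.
Branch on p2: take p2 = False.
The remaining clauses are satisfied by p3 = True, p4 = True, p6 = False, p8 = True.

p1=0, p2=0, p3=1, p4=1, p5=1, p6=0, p7=0, p8=1, p9=0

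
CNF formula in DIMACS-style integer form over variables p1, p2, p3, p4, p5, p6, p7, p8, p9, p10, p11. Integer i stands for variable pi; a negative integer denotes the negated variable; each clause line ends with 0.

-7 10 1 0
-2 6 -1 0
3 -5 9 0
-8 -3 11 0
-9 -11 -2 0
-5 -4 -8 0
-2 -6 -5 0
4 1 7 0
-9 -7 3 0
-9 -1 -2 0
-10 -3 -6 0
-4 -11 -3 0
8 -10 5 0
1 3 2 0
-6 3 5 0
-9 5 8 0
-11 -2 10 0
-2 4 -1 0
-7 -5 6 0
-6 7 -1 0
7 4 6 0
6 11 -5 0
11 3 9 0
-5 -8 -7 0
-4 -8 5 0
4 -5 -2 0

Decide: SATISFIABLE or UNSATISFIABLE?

SATISFIABLE

Branch on p1: take p1 = True.
Try p2 = False.
Branch on p3: take p3 = True.
The remaining clauses are satisfied by p4 = False, p5 = False, p6 = False, p7 = True, p8 = True, p9 = False, p10 = True, p11 = True.
So p1=True, p2=False, p3=True, p4=False, p5=False, p6=False, p7=True, p8=True, p9=False, p10=True, p11=True is a satisfying assignment.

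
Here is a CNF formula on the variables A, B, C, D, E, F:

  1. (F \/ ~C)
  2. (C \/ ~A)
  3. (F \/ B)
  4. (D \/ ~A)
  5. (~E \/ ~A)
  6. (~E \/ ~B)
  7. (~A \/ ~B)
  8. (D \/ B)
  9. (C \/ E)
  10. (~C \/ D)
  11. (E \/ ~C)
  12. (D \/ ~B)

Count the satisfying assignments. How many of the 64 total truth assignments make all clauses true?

2

The models are:
  A=F B=F C=F D=T E=T F=T
  A=F B=F C=T D=T E=T F=T
Count: 2.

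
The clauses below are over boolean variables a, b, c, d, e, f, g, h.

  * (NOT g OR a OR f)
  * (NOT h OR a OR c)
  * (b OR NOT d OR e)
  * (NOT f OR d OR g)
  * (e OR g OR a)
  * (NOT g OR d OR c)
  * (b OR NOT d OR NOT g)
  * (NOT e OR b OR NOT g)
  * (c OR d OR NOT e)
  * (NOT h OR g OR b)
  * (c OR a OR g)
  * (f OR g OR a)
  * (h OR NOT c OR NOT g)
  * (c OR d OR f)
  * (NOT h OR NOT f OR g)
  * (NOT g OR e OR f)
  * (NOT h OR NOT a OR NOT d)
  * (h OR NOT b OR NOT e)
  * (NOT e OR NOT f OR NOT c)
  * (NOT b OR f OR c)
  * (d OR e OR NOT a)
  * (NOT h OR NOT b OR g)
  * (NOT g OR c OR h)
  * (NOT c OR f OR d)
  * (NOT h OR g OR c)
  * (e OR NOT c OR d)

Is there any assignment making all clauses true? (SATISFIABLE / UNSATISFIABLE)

SATISFIABLE

Branch on a: take a = True.
Branch on b: take b = True.
For the remaining variables, c = True, d = True, e = False, f = False, g = False, h = False works.
So a=T  b=T  c=T  d=T  e=F  f=F  g=F  h=F is a satisfying assignment.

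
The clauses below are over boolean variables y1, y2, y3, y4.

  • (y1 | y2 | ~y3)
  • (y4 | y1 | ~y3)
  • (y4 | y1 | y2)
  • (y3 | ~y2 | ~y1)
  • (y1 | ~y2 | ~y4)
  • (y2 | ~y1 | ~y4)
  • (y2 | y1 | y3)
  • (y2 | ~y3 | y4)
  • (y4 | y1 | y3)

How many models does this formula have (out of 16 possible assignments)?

Satisfying assignments:
  y1=T y2=F y3=F y4=F
  y1=T y2=T y3=T y4=F
  y1=T y2=T y3=T y4=T
Count: 3.

3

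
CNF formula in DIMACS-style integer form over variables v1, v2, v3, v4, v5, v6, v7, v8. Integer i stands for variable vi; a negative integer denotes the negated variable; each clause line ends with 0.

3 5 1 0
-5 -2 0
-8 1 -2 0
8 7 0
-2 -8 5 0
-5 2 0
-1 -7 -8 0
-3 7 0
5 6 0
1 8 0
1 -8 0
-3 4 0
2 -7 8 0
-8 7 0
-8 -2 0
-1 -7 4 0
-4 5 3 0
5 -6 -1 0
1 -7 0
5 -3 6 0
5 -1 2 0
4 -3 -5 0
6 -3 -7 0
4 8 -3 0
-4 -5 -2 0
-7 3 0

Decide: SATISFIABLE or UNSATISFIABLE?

v5 = True:
  propagation gives v2=False; an empty clause results — contradiction.
v5 = False:
  propagation gives v6=True, v1=False, v3=True, v7=True; an empty clause results — contradiction.
Every branch closes, so no satisfying assignment exists.

UNSATISFIABLE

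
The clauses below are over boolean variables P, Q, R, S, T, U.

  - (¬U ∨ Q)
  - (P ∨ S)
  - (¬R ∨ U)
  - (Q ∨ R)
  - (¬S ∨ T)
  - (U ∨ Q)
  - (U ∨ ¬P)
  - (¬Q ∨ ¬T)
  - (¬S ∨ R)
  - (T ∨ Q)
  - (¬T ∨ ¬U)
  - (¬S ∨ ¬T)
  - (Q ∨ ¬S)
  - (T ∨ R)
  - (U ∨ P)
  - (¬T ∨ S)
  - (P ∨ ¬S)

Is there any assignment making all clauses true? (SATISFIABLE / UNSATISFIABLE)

SATISFIABLE

Try P = True.
  then U is forced to True.
  then Q is forced to True.
  then T is forced to False.
  then S is forced to False.
  then R is forced to True.
Every clause has at least one true literal under this assignment.
So P = 1, Q = 1, R = 1, S = 0, T = 0, U = 1 is a satisfying assignment.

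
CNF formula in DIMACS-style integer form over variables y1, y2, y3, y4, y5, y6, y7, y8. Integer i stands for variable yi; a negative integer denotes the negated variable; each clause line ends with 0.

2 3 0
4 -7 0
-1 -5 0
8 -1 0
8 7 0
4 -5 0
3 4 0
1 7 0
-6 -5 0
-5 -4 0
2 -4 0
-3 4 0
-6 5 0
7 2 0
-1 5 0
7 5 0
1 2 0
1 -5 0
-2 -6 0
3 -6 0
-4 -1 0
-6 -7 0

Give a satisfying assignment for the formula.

y1=0, y2=1, y3=1, y4=1, y5=0, y6=0, y7=1, y8=0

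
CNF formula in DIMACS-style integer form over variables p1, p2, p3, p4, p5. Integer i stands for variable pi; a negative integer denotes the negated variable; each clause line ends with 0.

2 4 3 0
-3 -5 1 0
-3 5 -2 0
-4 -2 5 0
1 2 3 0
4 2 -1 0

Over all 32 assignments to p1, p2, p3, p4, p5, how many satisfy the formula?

Split on p2, then p3.
  p2=1, p3=1: remaining (p1,p4,p5) ∈ {(1,0,1); (1,1,1)} — 2.
  p2=1, p3=0: p1 free; 3 ways for (p4,p5) × 2^1 = 6.
  p2=0, p3=1: remaining (p1,p4,p5) ∈ {(0,0,0); (0,1,0); (1,1,0); (1,1,1)} — 4.
  p2=0, p3=0: remaining (p1,p4,p5) ∈ {(1,1,0); (1,1,1)} — 2.
Total: 2 + 6 + 4 + 2 = 14.

14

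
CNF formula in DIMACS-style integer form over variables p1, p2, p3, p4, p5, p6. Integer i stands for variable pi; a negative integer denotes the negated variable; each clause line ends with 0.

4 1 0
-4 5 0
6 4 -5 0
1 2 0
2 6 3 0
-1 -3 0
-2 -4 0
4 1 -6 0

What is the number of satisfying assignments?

Satisfying assignments:
  p1=T p2=F p3=F p4=F p5=F p6=T
  p1=T p2=F p3=F p4=F p5=T p6=T
  p1=T p2=F p3=F p4=T p5=T p6=T
  p1=T p2=T p3=F p4=F p5=F p6=F
  p1=T p2=T p3=F p4=F p5=F p6=T
  p1=T p2=T p3=F p4=F p5=T p6=T
That's 6 in total.

6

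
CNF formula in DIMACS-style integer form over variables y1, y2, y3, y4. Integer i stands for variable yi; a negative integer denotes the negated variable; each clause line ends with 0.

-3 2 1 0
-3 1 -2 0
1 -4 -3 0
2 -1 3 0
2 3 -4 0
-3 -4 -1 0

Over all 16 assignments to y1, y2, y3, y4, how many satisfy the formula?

7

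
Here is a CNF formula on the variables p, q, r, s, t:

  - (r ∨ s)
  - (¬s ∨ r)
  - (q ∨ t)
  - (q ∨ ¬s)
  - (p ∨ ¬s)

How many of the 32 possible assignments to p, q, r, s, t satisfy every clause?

Split on s, then q.
  s=T, q=T: remaining (p,r,t) ∈ {(T,T,F); (T,T,T)} — 2.
  s=T, q=F: a clause becomes empty — 0.
  s=F, q=T: remaining (p,r,t) ∈ {(F,T,F); (F,T,T); (T,T,F); (T,T,T)} — 4.
  s=F, q=F: remaining (p,r,t) ∈ {(F,T,T); (T,T,T)} — 2.
Total: 2 + 0 + 4 + 2 = 8.

8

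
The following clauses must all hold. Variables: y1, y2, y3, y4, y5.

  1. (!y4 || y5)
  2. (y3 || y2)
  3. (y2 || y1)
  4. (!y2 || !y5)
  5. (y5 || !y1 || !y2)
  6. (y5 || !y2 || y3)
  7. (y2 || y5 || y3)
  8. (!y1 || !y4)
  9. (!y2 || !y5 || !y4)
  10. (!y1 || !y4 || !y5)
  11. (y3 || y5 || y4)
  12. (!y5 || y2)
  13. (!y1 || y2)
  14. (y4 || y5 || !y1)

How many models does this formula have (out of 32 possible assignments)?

1

Satisfying assignments:
  y1=F y2=T y3=T y4=F y5=F
That's 1 in total.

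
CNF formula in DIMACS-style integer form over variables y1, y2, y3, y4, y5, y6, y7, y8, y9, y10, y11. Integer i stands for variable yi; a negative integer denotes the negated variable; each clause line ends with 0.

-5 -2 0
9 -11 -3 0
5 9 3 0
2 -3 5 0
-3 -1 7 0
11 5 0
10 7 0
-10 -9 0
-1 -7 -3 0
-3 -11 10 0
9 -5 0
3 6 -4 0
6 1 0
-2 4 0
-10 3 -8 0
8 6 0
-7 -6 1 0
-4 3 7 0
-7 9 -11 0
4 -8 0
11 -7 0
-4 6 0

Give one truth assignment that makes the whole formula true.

Try y1 = True.
Try y2 = False.
For the remaining variables, y3 = False, y4 = True, y5 = False, y6 = True, y7 = True, y8 = False, y9 = True, y10 = False, y11 = True works.
Every clause has at least one true literal under this assignment.

y1=T, y2=F, y3=F, y4=T, y5=F, y6=T, y7=T, y8=F, y9=T, y10=F, y11=T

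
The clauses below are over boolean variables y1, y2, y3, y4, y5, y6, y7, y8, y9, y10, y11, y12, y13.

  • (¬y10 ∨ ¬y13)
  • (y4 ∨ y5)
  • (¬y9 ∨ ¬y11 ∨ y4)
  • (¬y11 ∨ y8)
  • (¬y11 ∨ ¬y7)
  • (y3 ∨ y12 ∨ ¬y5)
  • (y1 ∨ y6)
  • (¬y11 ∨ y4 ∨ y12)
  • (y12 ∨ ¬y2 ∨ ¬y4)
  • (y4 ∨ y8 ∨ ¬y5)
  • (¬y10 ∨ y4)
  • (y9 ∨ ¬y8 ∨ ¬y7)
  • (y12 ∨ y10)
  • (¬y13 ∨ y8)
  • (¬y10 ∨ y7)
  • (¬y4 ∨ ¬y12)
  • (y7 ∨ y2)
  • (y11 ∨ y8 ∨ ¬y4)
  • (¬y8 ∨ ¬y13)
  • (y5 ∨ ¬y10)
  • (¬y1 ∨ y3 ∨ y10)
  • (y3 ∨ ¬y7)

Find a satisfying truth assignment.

Pure literal: y3 appears only positively; assign y3 = True.
y13 occurs only negated in the remaining clauses — set y13 = False.
Set y1 = True and propagate.
Try y2 = False.
  then y7 is forced to True.
  then y11 is forced to False.
Branch on y4: take y4 = True.
  then y12 is forced to False.
  then y10 is forced to True.
  then y8 is forced to True.
  then y9 is forced to True.
  then y5 is forced to True.
y6 is now unconstrained; take y6 = False.
Every clause has at least one true literal under this assignment.
Check each clause:
  1. (¬y13 ∨ ¬y10) — ¬y13 is true.
  2. (y5 ∨ y4) — y4 is true.
  3. (¬y11 ∨ y4 ∨ ¬y9) — y4 is true.
  4. (y8 ∨ ¬y11) — y8 is true.
  5. (¬y11 ∨ ¬y7) — ¬y11 is true.
  6. (y12 ∨ ¬y5 ∨ y3) — y3 is true.
  7. (y6 ∨ y1) — y1 is true.
  8. (y4 ∨ y12 ∨ ¬y11) — y4 is true.
  9. (¬y4 ∨ ¬y2 ∨ y12) — ¬y2 is true.
  10. (y8 ∨ ¬y5 ∨ y4) — y8 is true.
  11. (¬y10 ∨ y4) — y4 is true.
  12. (y9 ∨ ¬y8 ∨ ¬y7) — y9 is true.
  13. (y10 ∨ y12) — y10 is true.
  14. (¬y13 ∨ y8) — y8 is true.
  15. (y7 ∨ ¬y10) — y7 is true.
  16. (¬y12 ∨ ¬y4) — ¬y12 is true.
  17. (y2 ∨ y7) — y7 is true.
  18. (y11 ∨ y8 ∨ ¬y4) — y8 is true.
  19. (¬y8 ∨ ¬y13) — ¬y13 is true.
  20. (¬y10 ∨ y5) — y5 is true.
  21. (y3 ∨ ¬y1 ∨ y10) — y10 is true.
  22. (y3 ∨ ¬y7) — y3 is true.

y1=True, y2=False, y3=True, y4=True, y5=True, y6=False, y7=True, y8=True, y9=True, y10=True, y11=False, y12=False, y13=False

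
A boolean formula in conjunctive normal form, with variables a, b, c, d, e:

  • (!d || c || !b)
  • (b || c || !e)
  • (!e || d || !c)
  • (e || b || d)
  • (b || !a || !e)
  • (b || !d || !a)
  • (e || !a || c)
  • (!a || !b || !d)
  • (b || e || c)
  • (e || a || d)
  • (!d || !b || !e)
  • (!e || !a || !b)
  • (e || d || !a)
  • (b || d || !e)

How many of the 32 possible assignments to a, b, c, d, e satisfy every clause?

The models are:
  a=0 b=0 c=1 d=1 e=0
  a=0 b=0 c=1 d=1 e=1
  a=0 b=1 c=0 d=0 e=1
  a=0 b=1 c=1 d=1 e=0
That's 4 in total.

4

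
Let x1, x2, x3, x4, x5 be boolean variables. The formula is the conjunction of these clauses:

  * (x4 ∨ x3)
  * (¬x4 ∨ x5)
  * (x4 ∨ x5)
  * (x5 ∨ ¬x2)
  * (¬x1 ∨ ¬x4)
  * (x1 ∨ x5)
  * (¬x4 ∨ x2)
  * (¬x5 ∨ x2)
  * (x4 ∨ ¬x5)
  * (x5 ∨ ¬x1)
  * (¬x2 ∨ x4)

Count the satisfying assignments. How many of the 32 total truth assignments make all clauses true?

The models are:
  x1=0 x2=1 x3=0 x4=1 x5=1
  x1=0 x2=1 x3=1 x4=1 x5=1
Count: 2.

2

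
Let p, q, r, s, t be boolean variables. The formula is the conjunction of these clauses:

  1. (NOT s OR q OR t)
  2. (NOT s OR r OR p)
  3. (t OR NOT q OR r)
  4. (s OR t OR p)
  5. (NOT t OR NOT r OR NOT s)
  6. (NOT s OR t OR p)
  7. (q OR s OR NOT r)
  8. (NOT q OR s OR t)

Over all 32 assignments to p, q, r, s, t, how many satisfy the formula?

10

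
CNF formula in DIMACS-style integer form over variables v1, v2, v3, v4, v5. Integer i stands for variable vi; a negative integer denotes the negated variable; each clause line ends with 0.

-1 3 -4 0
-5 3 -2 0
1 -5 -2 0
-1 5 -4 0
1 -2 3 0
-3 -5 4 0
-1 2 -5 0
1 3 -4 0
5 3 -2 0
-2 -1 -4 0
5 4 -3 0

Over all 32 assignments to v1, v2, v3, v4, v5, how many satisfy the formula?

The models are:
  v1=0 v2=0 v3=0 v4=0 v5=0
  v1=0 v2=0 v3=0 v4=0 v5=1
  v1=0 v2=0 v3=1 v4=1 v5=0
  v1=0 v2=0 v3=1 v4=1 v5=1
  v1=0 v2=1 v3=1 v4=1 v5=0
  v1=1 v2=0 v3=0 v4=0 v5=0
That's 6 in total.

6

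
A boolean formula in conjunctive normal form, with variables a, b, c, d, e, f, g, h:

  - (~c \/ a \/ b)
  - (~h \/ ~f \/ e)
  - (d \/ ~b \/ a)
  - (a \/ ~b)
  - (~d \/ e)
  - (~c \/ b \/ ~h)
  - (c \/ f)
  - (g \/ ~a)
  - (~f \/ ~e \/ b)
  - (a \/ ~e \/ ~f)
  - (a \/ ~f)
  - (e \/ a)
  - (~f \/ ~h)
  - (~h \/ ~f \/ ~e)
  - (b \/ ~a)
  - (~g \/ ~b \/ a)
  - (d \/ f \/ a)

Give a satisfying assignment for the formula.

a = True, b = True, c = True, d = True, e = True, f = False, g = True, h = True

Try a = True.
  then g is forced to True.
  then b is forced to True.
Try c = True.
For the remaining variables, d = True, e = True, f = False, h = True works.
Every clause has at least one true literal under this assignment.
Check each clause:
  1. (a \/ ~c \/ b) — a is true.
  2. (~f \/ e \/ ~h) — ~f is true.
  3. (~b \/ a \/ d) — a is true.
  4. (~b \/ a) — a is true.
  5. (~d \/ e) — e is true.
  6. (~h \/ b \/ ~c) — b is true.
  7. (c \/ f) — c is true.
  8. (~a \/ g) — g is true.
  9. (~f \/ b \/ ~e) — b is true.
  10. (~e \/ a \/ ~f) — a is true.
  11. (~f \/ a) — a is true.
  12. (e \/ a) — a is true.
  13. (~f \/ ~h) — ~f is true.
  14. (~f \/ ~e \/ ~h) — ~f is true.
  15. (~a \/ b) — b is true.
  16. (~b \/ a \/ ~g) — a is true.
  17. (f \/ d \/ a) — a is true.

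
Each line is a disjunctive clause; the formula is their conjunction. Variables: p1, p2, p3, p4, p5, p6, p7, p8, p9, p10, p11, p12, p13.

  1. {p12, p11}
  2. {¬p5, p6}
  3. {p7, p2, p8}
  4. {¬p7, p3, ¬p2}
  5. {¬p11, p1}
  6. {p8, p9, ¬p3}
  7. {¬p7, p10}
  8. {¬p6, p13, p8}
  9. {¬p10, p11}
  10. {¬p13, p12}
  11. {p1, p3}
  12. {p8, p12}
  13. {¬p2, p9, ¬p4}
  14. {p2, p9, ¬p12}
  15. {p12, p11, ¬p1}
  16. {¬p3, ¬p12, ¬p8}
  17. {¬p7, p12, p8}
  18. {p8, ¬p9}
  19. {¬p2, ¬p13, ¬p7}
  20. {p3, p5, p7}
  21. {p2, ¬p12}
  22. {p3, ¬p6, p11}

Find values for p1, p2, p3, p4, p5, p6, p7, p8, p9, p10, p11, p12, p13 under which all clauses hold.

p4 occurs only negated in the remaining clauses — set p4 = False.
Try p1 = True.
The remaining clauses are satisfied by p2 = True, p3 = True, p5 = False, p6 = True, p7 = False, p8 = True, p9 = True, p10 = True, p11 = True, p12 = False, p13 = False.

p1=T  p2=T  p3=T  p4=F  p5=F  p6=T  p7=F  p8=T  p9=T  p10=T  p11=T  p12=F  p13=F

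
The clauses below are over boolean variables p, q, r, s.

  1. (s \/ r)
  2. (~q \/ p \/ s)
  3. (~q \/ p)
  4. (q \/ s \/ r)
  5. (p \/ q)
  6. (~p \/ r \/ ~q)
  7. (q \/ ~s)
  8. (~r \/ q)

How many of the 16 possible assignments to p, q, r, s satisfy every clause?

Satisfying assignments:
  p=T q=T r=T s=F
  p=T q=T r=T s=T
That's 2 in total.

2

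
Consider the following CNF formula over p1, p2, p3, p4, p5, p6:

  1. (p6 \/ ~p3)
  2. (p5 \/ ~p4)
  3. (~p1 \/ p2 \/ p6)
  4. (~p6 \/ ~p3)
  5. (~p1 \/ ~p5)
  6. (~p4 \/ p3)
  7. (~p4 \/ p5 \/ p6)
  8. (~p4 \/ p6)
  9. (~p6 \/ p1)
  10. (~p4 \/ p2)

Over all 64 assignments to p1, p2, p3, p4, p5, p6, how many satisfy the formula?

7

Satisfying assignments:
  p1=0 p2=0 p3=0 p4=0 p5=0 p6=0
  p1=0 p2=0 p3=0 p4=0 p5=1 p6=0
  p1=0 p2=1 p3=0 p4=0 p5=0 p6=0
  p1=0 p2=1 p3=0 p4=0 p5=1 p6=0
  p1=1 p2=0 p3=0 p4=0 p5=0 p6=1
  p1=1 p2=1 p3=0 p4=0 p5=0 p6=0
  p1=1 p2=1 p3=0 p4=0 p5=0 p6=1
Count: 7.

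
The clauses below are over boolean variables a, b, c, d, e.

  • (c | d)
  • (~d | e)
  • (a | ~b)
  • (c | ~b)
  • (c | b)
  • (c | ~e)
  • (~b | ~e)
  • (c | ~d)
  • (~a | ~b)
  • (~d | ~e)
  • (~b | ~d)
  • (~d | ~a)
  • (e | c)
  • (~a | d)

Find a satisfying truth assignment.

a=F, b=F, c=T, d=F, e=T

c occurs only positively in the remaining clauses — set c = True.
Branch on a: take a = False.
  then b is forced to False.
Set d = False and propagate.
e is now unconstrained; take e = True.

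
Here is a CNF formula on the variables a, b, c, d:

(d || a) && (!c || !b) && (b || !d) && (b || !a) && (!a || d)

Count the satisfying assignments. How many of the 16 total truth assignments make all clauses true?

2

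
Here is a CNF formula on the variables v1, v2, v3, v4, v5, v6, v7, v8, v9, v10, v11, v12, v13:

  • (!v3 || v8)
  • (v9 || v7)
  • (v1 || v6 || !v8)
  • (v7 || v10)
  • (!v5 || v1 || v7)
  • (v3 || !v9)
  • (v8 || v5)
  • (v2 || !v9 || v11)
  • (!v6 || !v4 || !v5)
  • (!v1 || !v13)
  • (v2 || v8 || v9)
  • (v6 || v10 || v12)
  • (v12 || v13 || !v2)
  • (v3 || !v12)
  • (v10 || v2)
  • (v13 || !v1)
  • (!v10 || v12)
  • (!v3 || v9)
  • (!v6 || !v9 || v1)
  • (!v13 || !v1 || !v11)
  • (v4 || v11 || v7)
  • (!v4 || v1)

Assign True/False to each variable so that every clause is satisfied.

v1=F, v2=T, v3=F, v4=F, v5=F, v6=T, v7=T, v8=T, v9=F, v10=F, v11=T, v12=F, v13=T

Pure literal: v7 appears only positively; assign v7 = True.
Try v1 = False.
  then v4 is forced to False.
Set v2 = True and propagate.
Try v3 = False.
  then v9 is forced to False.
  then v12 is forced to False.
  then v13 is forced to True.
  then v10 is forced to False.
  then v6 is forced to True.
For the remaining variables, v5 = False, v8 = True, v11 = True works.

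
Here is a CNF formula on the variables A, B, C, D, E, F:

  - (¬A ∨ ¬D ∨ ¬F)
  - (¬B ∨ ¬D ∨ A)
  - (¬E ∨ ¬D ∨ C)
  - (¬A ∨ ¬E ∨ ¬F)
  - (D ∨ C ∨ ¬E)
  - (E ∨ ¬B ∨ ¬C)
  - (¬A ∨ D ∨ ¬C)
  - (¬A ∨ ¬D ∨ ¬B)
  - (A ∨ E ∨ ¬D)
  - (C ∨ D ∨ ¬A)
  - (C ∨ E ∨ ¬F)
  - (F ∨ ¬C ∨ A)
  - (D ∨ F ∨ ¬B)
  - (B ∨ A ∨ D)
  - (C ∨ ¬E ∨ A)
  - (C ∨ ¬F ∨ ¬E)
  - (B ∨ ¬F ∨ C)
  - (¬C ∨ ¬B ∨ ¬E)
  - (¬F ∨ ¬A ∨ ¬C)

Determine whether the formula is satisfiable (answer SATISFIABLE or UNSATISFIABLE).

Set A = True and propagate.
Try B = False.
Set C = False and propagate.
  then D is forced to True.
  then F is forced to False.
  then E is forced to False.
So A=1  B=0  C=0  D=1  E=0  F=0 is a satisfying assignment.

SATISFIABLE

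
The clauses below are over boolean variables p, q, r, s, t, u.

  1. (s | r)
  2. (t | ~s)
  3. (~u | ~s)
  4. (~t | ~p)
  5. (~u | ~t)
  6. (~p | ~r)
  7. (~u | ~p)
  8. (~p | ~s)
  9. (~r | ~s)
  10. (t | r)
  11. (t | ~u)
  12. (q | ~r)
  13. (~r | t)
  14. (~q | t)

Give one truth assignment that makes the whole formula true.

p = F, q = T, r = F, s = T, t = T, u = F

Check each clause:
  1. (s | r) — s is true.
  2. (~s | t) — t is true.
  3. (~s | ~u) — ~u is true.
  4. (~t | ~p) — ~p is true.
  5. (~t | ~u) — ~u is true.
  6. (~r | ~p) — ~r is true.
  7. (~p | ~u) — ~u is true.
  8. (~p | ~s) — ~p is true.
  9. (~r | ~s) — ~r is true.
  10. (t | r) — t is true.
  11. (t | ~u) — ~u is true.
  12. (q | ~r) — q is true.
  13. (~r | t) — ~r is true.
  14. (~q | t) — t is true.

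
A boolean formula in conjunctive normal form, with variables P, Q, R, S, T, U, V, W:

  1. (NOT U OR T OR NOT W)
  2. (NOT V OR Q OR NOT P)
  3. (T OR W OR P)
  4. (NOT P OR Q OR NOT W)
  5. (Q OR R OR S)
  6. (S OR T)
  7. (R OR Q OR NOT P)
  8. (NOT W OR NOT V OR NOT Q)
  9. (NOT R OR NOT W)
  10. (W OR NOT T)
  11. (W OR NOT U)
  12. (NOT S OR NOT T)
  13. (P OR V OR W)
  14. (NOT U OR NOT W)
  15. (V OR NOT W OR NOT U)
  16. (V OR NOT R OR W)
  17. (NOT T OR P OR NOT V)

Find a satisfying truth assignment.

P = True, Q = True, R = False, S = False, T = True, U = False, V = False, W = True

Pure literal: U appears only negated; assign U = False.
Branch on P: take P = True.
The remaining clauses are satisfied by Q = True, R = False, S = False, T = True, V = False, W = True.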